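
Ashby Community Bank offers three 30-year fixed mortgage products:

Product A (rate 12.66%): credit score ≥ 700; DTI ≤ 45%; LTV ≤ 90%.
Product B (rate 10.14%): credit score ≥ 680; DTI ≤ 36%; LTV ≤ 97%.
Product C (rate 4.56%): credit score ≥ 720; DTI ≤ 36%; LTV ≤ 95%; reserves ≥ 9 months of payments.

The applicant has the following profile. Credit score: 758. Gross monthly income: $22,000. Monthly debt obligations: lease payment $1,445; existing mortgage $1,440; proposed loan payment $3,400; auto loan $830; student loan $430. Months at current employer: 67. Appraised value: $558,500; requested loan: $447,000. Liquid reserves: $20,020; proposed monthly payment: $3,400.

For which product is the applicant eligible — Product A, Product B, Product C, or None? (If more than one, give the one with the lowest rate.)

Total debts = (1,445 + 1,440 + 3,400 + 830 + 430) = 7,545; DTI = 7,545/22,000 = 34.3%.
LTV = 447,000/558,500 = 80%.
Reserves = 20,020/3,400 = 5.9 months.
Product A: score 758 ≥ 700; DTI 34.3% ≤ 45%; LTV 80% ≤ 90% → qualifies.
Product B: score 758 ≥ 680; DTI 34.3% ≤ 36%; LTV 80% ≤ 97% → qualifies.
Product C: score 758 ≥ 720; DTI 34.3% ≤ 36%; LTV 80% ≤ 95%; reserves 5.9 < 9 mo → does not qualify.
Qualifying: Product A, Product B. Lowest rate is 10.14% → Product B.

Product B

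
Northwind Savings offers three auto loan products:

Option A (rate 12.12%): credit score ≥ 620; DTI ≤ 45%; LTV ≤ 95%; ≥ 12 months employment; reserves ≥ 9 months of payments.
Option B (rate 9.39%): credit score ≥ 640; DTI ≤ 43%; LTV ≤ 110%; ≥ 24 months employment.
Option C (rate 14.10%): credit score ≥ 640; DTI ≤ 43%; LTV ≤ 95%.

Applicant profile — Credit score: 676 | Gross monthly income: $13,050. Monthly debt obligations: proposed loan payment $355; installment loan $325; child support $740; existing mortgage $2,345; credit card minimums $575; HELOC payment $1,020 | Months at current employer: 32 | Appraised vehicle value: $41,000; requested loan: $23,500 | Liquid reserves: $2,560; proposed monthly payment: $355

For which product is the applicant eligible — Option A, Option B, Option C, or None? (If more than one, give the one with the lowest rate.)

Total debts = (355 + 325 + 740 + 2,345 + 575 + 1,020) = 5,360; DTI = 5,360/13,050 = 41.1%.
LTV = 23,500/41,000 = 57.3%.
Reserves = 2,560/355 = 7.2 months.
Option A: score 676 ≥ 620; DTI 41.1% ≤ 45%; LTV 57.3% ≤ 95%; employment 32 ≥ 12 mo; reserves 7.2 < 9 mo → does not qualify.
Option B: score 676 ≥ 640; DTI 41.1% ≤ 43%; LTV 57.3% ≤ 110%; employment 32 ≥ 24 mo → qualifies.
Option C: score 676 ≥ 640; DTI 41.1% ≤ 43%; LTV 57.3% ≤ 95% → qualifies.
Qualifying: Option B, Option C. Lowest rate is 9.39% → Option B.

Option B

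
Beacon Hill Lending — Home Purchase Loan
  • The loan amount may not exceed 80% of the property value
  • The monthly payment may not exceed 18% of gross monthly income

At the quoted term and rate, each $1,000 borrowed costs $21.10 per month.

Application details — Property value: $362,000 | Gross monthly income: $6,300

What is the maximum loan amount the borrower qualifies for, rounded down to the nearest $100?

$53,700

Payment cap: 18% × $6,300 = $1,134/month.
At $21.10 per $1,000, that supports 1,134/21.10 × 1,000 ≈ $53,744 → $53,700.
LTV cap: 80% × $362,000 = $289,600 → $289,600.
Binding constraint: payment-to-income.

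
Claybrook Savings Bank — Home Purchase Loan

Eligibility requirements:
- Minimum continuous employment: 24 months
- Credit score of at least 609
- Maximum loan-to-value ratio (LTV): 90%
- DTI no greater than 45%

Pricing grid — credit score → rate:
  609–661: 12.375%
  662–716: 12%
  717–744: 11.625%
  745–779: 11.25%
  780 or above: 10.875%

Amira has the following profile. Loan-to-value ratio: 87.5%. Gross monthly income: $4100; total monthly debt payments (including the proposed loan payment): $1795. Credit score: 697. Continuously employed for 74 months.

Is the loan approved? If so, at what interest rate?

Approved at 12%

Credit score 697 ≥ 609 (meets minimum)
Debt-to-income = 1,795/4,100 = 43.8% — meets 45% limit
Employment 74 ≥ 24 months
LTV 87.5% — within 90%
All requirements met. Score 697 falls in the 662–716 tier → 12%.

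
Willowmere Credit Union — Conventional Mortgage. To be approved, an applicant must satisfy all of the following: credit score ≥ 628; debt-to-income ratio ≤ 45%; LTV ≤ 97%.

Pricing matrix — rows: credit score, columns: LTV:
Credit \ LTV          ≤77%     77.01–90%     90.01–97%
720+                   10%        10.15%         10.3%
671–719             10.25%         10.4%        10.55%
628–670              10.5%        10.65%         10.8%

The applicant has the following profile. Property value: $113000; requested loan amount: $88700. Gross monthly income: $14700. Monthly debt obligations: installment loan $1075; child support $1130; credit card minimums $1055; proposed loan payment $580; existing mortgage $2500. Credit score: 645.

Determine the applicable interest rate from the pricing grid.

10.65%

Credit score 645 ≥ 628; Total monthly debts = (1,075 + 1,130 + 1,055 + 580 + 2,500) = 6,340. DTI = 6,340/14,700 = 43.1% ≤ 45%
LTV: 88,700 ÷ 113,000 = 78.5%, within 97% cap
Score 645 is in the 628–670 band; LTV 78.5% is in the 77.01–90% band → 10.65%.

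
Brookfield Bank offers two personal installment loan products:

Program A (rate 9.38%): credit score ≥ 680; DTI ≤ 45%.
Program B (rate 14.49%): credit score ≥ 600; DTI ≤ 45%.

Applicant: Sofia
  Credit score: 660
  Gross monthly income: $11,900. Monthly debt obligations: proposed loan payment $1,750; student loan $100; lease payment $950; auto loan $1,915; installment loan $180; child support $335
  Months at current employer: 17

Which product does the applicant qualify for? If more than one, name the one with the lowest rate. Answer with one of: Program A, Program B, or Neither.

Total debts = (1,750 + 100 + 950 + 1,915 + 180 + 335) = 5,230; DTI = 5,230/11,900 = 43.9%.
Program A: score 660 < 680; DTI 43.9% ≤ 45% → does not qualify.
Program B: score 660 ≥ 600; DTI 43.9% ≤ 45% → qualifies.

Program B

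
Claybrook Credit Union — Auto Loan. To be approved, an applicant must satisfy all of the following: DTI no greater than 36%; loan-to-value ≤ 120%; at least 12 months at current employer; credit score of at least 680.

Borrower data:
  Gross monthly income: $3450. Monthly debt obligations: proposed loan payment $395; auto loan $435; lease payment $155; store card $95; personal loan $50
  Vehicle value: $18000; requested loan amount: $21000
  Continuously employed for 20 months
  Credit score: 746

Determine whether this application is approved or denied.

Total monthly debts = (395 + 435 + 155 + 95 + 50) = 1,130. DTI = 1,130/3,450 = 32.8% ≤ 36%
Loan-to-value = 21,000/18,000 = 116.7% — pass (120% max)
Employment 20 ≥ 12 months
Credit score 746 ≥ 680 (meets)
All criteria satisfied.

Approved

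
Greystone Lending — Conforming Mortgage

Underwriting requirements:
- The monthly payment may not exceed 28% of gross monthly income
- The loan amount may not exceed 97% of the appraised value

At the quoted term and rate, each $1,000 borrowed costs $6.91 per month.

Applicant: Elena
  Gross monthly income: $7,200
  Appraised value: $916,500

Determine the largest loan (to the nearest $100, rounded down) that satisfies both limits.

Payment cap: 28% × $7,200 = $2,016/month.
At $6.91 per $1,000, that supports 2,016/6.91 × 1,000 ≈ $291,751 → $291,700.
LTV cap: 97% × $916,500 = $889,005 → $889,000.
Binding constraint: payment-to-income.

$291,700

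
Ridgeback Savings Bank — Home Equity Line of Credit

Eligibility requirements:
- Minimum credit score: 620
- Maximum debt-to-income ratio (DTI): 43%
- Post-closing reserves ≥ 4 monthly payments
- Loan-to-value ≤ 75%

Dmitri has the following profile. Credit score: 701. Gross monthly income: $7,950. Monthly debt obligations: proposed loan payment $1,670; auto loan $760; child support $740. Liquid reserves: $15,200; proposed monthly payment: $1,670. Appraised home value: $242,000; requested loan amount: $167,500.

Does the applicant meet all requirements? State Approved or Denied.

Approved

Credit score 701 ≥ 620 (meets)
Total monthly debts = (1,670 + 760 + 740) = 3,170. DTI: 3,170 ÷ 7,950 = 39.9%, within the 43% cap
Liquid reserves cover 15,200/1,670 = 9.1 months — ≥ 4 required
LTV: 167,500 ÷ 242,000 = 69.2%, within 75% cap
All criteria satisfied.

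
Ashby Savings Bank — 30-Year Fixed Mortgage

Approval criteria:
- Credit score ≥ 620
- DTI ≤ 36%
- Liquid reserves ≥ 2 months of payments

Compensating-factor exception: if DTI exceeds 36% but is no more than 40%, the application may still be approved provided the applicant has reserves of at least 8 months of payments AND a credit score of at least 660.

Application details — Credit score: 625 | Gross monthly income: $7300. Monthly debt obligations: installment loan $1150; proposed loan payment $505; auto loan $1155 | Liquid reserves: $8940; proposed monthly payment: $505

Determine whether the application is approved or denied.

Credit score 625 ≥ 620 (meets base)
Total debts = (1,150 + 505 + 1,155) = 2,810. DTI = 2,810/7,300 = 38.5% > 36% — standard DTI limit exceeded.
Liquid reserves cover 8,940/505 = 17.7 months — ≥ 2 required
38.5% falls in the override range (36%–40%), so the compensating-factor test applies.
Reserves 17.7 ≥ 8 months; credit score 625 < 660.
Override conditions not both satisfied; exception does not apply.

Denied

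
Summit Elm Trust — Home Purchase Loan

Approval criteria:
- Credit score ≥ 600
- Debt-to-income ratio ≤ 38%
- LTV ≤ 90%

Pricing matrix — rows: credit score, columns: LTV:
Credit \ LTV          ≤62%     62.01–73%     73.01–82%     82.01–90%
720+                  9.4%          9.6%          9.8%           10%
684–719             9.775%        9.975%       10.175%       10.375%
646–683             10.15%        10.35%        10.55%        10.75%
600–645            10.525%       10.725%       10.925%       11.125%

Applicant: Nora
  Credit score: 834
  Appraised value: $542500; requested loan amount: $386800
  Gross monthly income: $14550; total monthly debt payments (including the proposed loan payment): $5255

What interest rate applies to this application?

Credit score 834 ≥ 600; Debt-to-income = 5,255/14,550 = 36.1% — meets 38% limit
LTV = 386,800/542,500 = 71.3% ≤ 90%
Score 834 is in the 720+ band; LTV 71.3% is in the 62.01–73% band → 9.6%.

9.6%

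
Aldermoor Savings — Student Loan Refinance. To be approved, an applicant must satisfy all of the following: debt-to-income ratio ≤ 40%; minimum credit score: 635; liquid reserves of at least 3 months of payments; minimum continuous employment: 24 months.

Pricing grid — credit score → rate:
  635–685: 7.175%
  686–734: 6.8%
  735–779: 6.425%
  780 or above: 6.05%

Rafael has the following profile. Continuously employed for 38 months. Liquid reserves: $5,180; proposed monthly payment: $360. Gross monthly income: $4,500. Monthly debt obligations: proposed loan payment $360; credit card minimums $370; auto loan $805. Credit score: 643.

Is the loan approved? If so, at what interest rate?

Approved at 7.175%

Credit score 643 ≥ 635 (meets minimum)
Reserves: 5,180 ÷ 360 = 14.4 months (meets 3-month minimum)
Total monthly debts = (360 + 370 + 805) = 1,535. DTI: 1,535 ÷ 4,500 = 34.1%, within the 40% cap
Employment 38 ≥ 24 months
All requirements met. Score 643 falls in the 635–685 tier → 7.175%.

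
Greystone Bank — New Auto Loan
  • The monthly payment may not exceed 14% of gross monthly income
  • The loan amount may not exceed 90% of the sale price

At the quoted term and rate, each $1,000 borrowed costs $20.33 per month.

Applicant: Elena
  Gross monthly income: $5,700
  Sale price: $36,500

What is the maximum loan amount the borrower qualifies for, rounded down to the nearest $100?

$32,800

Payment cap: 14% × $5,700 = $798/month.
At $20.33 per $1,000, that supports 798/20.33 × 1,000 ≈ $39,252 → $39,200.
LTV cap: 90% × $36,500 = $32,850 → $32,800.
Binding constraint: loan-to-value.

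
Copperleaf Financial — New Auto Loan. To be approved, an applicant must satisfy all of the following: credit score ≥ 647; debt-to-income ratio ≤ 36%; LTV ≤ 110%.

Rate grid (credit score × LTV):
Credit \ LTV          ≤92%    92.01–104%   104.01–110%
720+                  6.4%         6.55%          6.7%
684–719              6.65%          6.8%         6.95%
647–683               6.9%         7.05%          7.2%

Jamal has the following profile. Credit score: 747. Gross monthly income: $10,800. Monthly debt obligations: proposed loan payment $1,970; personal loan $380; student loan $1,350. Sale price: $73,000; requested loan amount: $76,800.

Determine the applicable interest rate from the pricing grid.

6.7%

Credit score 747 ≥ 647; Total monthly debts = (1,970 + 380 + 1,350) = 3,700. DTI = 3,700/10,800 = 34.3% ≤ 36%
LTV = 76,800/73,000 = 105.2% ≤ 110%
Credit 747 → row 720+; LTV 105.2% → column 104.01–110%. Grid cell → 6.7%.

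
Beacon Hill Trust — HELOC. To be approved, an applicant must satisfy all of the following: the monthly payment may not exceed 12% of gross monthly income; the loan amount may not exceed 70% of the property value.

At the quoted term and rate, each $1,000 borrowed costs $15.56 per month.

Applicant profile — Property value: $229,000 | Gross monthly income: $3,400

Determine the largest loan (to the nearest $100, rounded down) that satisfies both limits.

Payment cap: 12% × $3,400 = $408/month.
At $15.56 per $1,000, that supports 408/15.56 × 1,000 ≈ $26,221 → $26,200.
LTV cap: 70% × $229,000 = $160,300 → $160,300.
Binding constraint: payment-to-income.

$26,200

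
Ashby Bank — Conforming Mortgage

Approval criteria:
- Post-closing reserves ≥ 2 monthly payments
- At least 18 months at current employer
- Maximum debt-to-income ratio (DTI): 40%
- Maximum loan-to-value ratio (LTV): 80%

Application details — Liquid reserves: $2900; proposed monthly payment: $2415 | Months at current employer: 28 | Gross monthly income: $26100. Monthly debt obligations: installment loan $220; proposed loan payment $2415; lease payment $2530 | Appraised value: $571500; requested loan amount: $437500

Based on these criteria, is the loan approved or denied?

Reserves: 2,900 ÷ 2,415 = 1.2 months (below 2-month minimum)
Employment 28 ≥ 18 months
Total monthly debts = (220 + 2,415 + 2,530) = 5,165. Debt-to-income = 5,165/26,100 = 19.8% — meets 40% limit
LTV = 437,500/571,500 = 76.6% ≤ 80%
Fails on reserves.

Denied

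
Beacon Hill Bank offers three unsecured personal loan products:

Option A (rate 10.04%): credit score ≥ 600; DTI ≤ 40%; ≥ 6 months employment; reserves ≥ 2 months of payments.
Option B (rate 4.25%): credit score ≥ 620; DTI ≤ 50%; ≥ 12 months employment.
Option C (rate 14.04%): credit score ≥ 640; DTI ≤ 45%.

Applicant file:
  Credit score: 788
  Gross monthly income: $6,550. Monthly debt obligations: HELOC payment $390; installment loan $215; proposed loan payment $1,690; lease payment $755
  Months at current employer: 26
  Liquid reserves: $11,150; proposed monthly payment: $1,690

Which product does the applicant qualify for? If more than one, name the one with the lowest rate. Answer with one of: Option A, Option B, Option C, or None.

Total debts = (390 + 215 + 1,690 + 755) = 3,050; DTI = 3,050/6,550 = 46.6%.
Reserves = 11,150/1,690 = 6.6 months.
Option A: score 788 ≥ 600; DTI 46.6% > 40%; employment 26 ≥ 6 mo; reserves 6.6 ≥ 2 mo → does not qualify.
Option B: score 788 ≥ 620; DTI 46.6% ≤ 50%; employment 26 ≥ 12 mo → qualifies.
Option C: score 788 ≥ 640; DTI 46.6% > 45% → does not qualify.

Option B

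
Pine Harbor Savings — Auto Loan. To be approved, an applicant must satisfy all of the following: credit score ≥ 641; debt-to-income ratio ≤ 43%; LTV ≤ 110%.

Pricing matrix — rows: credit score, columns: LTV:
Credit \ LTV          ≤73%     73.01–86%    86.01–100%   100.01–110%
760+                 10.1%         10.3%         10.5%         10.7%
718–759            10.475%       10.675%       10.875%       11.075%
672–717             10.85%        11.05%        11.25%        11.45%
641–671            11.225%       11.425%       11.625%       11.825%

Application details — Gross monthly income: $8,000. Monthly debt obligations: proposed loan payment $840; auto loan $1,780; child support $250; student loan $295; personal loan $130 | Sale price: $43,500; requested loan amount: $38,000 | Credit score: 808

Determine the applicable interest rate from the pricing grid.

Credit score 808 ≥ 641; Total monthly debts = (840 + 1,780 + 250 + 295 + 130) = 3,295. Debt-to-income = 3,295/8,000 = 41.2% — meets 43% limit
LTV: 38,000 ÷ 43,500 = 87.4%, within 110% cap
Score 808 is in the 760+ band; LTV 87.4% is in the 86.01–100% band → 10.5%.

10.5%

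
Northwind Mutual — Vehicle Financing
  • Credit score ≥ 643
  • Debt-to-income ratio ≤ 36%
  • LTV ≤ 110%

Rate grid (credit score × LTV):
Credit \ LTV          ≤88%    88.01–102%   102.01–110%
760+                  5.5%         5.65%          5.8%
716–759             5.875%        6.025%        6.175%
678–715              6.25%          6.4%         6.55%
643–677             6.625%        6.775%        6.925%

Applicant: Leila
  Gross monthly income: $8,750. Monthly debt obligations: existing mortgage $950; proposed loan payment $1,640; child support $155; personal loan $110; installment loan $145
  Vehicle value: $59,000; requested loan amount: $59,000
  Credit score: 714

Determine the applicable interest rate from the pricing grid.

6.4%

Credit score 714 ≥ 643; Total monthly debts = (950 + 1,640 + 155 + 110 + 145) = 3,000. DTI: 3,000 ÷ 8,750 = 34.3%, within the 36% cap
LTV: 59,000 ÷ 59,000 = 100%, within 110% cap
Row: 714 falls in 678–715. Column: 100% falls in 88.01–102%. Rate = 6.4%.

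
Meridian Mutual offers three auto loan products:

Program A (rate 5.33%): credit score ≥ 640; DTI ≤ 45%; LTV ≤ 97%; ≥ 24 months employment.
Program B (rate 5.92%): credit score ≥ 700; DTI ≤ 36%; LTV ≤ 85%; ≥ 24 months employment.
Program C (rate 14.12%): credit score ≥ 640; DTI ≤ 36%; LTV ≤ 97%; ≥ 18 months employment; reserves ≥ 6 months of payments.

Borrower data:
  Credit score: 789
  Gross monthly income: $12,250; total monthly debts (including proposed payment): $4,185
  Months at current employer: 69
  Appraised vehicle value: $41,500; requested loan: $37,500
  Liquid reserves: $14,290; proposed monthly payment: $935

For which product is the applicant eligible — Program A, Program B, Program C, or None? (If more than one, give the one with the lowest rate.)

Program A

DTI = 4,185/12,250 = 34.2%.
LTV = 37,500/41,500 = 90.4%.
Reserves = 14,290/935 = 15.3 months.
Program A: score 789 ≥ 640; DTI 34.2% ≤ 45%; LTV 90.4% ≤ 97%; employment 69 ≥ 24 mo → qualifies.
Program B: score 789 ≥ 700; DTI 34.2% ≤ 36%; LTV 90.4% > 85%; employment 69 ≥ 24 mo → does not qualify.
Program C: score 789 ≥ 640; DTI 34.2% ≤ 36%; LTV 90.4% ≤ 97%; employment 69 ≥ 18 mo; reserves 15.3 ≥ 6 mo → qualifies.
Qualifying: Program A, Program C. Lowest rate is 5.33% → Program A.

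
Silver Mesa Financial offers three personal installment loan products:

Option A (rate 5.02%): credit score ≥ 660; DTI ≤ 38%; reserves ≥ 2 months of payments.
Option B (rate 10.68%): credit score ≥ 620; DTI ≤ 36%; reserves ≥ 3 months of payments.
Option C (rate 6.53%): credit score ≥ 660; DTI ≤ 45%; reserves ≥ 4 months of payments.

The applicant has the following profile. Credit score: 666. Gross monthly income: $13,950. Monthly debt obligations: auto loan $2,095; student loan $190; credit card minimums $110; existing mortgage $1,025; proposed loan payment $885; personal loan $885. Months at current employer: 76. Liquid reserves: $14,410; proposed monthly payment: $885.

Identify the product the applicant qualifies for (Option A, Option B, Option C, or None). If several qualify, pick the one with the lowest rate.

Option A

Total debts = (2,095 + 190 + 110 + 1,025 + 885 + 885) = 5,190; DTI = 5,190/13,950 = 37.2%.
Reserves = 14,410/885 = 16.3 months.
Option A: score 666 ≥ 660; DTI 37.2% ≤ 38%; reserves 16.3 ≥ 2 mo → qualifies.
Option B: score 666 ≥ 620; DTI 37.2% > 36%; reserves 16.3 ≥ 3 mo → does not qualify.
Option C: score 666 ≥ 660; DTI 37.2% ≤ 45%; reserves 16.3 ≥ 4 mo → qualifies.
Qualifying: Option A, Option C. Lowest rate is 5.02% → Option A.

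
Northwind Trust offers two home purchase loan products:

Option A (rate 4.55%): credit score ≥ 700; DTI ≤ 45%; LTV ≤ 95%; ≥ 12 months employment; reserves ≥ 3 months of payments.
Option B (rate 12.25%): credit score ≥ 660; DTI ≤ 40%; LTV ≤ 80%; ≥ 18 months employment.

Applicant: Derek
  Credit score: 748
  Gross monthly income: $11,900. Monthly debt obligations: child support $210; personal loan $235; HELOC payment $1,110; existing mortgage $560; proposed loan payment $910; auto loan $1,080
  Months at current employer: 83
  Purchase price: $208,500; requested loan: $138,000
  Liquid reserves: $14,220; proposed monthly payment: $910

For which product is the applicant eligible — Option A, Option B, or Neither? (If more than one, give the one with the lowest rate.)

Total debts = (210 + 235 + 1,110 + 560 + 910 + 1,080) = 4,105; DTI = 4,105/11,900 = 34.5%.
LTV = 138,000/208,500 = 66.2%.
Reserves = 14,220/910 = 15.6 months.
Option A: score 748 ≥ 700; DTI 34.5% ≤ 45%; LTV 66.2% ≤ 95%; employment 83 ≥ 12 mo; reserves 15.6 ≥ 3 mo → qualifies.
Option B: score 748 ≥ 660; DTI 34.5% ≤ 40%; LTV 66.2% ≤ 80%; employment 83 ≥ 18 mo → qualifies.
Qualifying: Option A, Option B. Lowest rate is 4.55% → Option A.

Option A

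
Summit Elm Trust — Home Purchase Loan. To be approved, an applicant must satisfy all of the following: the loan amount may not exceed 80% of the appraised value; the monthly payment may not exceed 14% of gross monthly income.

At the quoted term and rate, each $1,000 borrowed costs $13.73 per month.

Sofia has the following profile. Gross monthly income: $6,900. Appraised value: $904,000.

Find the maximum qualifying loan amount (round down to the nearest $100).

Payment cap: 14% × $6,900 = $966/month.
At $13.73 per $1,000, that supports 966/13.73 × 1,000 ≈ $70,356 → $70,300.
LTV cap: 80% × $904,000 = $723,200 → $723,200.
Binding constraint: payment-to-income.

$70,300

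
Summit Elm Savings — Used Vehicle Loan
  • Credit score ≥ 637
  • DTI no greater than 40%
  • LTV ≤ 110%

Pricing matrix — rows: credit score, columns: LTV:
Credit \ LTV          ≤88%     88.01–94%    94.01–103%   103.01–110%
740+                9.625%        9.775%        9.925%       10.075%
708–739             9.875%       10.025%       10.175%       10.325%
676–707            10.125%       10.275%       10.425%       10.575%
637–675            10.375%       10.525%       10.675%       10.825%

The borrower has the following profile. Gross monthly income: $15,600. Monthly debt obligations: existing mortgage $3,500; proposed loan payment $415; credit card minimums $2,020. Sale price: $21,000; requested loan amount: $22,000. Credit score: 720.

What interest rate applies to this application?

10.325%

Credit score 720 ≥ 637; Total monthly debts = (3,500 + 415 + 2,020) = 5,935. DTI: 5,935 ÷ 15,600 = 38%, within the 40% cap
LTV: 22,000 ÷ 21,000 = 104.8%, within 110% cap
Credit 720 → row 708–739; LTV 104.8% → column 103.01–110%. Grid cell → 10.325%.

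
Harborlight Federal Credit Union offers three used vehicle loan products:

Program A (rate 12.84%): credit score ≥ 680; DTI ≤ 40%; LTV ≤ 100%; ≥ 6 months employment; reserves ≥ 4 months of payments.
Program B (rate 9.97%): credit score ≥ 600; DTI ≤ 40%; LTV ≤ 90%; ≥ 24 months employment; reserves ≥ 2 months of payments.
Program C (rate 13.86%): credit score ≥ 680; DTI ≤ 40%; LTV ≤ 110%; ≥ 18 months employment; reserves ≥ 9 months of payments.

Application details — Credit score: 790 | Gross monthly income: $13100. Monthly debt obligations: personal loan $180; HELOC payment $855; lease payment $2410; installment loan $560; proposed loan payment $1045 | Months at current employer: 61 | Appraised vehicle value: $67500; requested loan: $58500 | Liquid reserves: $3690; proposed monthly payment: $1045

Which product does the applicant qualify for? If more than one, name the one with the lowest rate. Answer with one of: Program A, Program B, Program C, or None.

Total debts = (180 + 855 + 2,410 + 560 + 1,045) = 5,050; DTI = 5,050/13,100 = 38.5%.
LTV = 58,500/67,500 = 86.7%.
Reserves = 3,690/1,045 = 3.5 months.
Program A: score 790 ≥ 680; DTI 38.5% ≤ 40%; LTV 86.7% ≤ 100%; employment 61 ≥ 6 mo; reserves 3.5 < 4 mo → does not qualify.
Program B: score 790 ≥ 600; DTI 38.5% ≤ 40%; LTV 86.7% ≤ 90%; employment 61 ≥ 24 mo; reserves 3.5 ≥ 2 mo → qualifies.
Program C: score 790 ≥ 680; DTI 38.5% ≤ 40%; LTV 86.7% ≤ 110%; employment 61 ≥ 18 mo; reserves 3.5 < 9 mo → does not qualify.

Program B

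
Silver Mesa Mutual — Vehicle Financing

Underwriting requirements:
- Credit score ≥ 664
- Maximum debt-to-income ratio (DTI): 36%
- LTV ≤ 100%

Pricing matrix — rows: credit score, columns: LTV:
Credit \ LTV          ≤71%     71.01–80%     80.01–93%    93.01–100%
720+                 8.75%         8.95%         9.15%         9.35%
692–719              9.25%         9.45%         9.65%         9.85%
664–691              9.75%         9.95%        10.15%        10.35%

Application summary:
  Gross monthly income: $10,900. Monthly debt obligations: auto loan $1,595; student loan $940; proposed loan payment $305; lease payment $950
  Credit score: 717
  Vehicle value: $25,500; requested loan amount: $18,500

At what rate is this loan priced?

Credit score 717 ≥ 664; Total monthly debts = (1,595 + 940 + 305 + 950) = 3,790. Debt-to-income = 3,790/10,900 = 34.8% — meets 36% limit
Loan-to-value = 18,500/25,500 = 72.5% — pass (100% max)
Score 717 is in the 692–719 band; LTV 72.5% is in the 71.01–80% band → 9.45%.

9.45%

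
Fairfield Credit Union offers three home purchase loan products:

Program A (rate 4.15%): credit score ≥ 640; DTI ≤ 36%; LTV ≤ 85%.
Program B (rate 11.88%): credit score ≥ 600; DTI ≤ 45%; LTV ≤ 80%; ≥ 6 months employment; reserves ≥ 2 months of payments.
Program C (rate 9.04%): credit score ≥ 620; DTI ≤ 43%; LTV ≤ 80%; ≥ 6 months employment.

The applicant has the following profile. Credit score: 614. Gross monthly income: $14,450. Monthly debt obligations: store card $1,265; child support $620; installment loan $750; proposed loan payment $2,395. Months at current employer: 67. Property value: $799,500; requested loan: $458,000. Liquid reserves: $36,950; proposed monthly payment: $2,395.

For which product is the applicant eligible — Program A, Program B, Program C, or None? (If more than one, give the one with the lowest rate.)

Program B

Total debts = (1,265 + 620 + 750 + 2,395) = 5,030; DTI = 5,030/14,450 = 34.8%.
LTV = 458,000/799,500 = 57.3%.
Reserves = 36,950/2,395 = 15.4 months.
Program A: score 614 < 640; DTI 34.8% ≤ 36%; LTV 57.3% ≤ 85% → does not qualify.
Program B: score 614 ≥ 600; DTI 34.8% ≤ 45%; LTV 57.3% ≤ 80%; employment 67 ≥ 6 mo; reserves 15.4 ≥ 2 mo → qualifies.
Program C: score 614 < 620; DTI 34.8% ≤ 43%; LTV 57.3% ≤ 80%; employment 67 ≥ 6 mo → does not qualify.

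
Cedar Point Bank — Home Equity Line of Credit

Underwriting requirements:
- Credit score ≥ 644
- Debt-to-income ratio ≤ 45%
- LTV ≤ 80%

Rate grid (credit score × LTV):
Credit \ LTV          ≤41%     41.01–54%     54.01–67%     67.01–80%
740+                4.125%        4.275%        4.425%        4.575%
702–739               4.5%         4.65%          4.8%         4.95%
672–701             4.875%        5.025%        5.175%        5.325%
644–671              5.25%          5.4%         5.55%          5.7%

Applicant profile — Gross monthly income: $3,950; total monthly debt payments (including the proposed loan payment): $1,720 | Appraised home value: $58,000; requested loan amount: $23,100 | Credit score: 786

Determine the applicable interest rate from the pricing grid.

4.125%

Credit score 786 ≥ 644; Debt-to-income = 1,720/3,950 = 43.5% — meets 45% limit
LTV: 23,100 ÷ 58,000 = 39.8%, within 80% cap
Score 786 is in the 740+ band; LTV 39.8% is in the ≤41% band → 4.125%.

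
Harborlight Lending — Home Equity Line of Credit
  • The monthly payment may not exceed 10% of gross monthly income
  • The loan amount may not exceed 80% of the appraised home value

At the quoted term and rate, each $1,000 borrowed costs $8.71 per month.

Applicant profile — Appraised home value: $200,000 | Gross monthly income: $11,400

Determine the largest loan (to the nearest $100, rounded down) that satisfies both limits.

$130,800

Payment cap: 10% × $11,400 = $1,140/month.
At $8.71 per $1,000, that supports 1,140/8.71 × 1,000 ≈ $130,884 → $130,800.
LTV cap: 80% × $200,000 = $160,000 → $160,000.
Binding constraint: payment-to-income.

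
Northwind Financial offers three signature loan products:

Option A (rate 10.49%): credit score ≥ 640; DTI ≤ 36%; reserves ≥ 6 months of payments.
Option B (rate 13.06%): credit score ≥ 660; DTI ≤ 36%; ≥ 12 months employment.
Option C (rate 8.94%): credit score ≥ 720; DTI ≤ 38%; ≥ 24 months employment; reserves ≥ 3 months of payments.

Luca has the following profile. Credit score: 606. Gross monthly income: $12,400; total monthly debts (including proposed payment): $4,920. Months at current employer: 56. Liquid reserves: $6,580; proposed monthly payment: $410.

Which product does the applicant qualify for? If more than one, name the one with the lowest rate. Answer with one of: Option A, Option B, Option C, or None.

None

DTI = 4,920/12,400 = 39.7%.
Reserves = 6,580/410 = 16.0 months.
Option A: score 606 < 640; DTI 39.7% > 36%; reserves 16.0 ≥ 6 mo → does not qualify.
Option B: score 606 < 660; DTI 39.7% > 36%; employment 56 ≥ 12 mo → does not qualify.
Option C: score 606 < 720; DTI 39.7% > 38%; employment 56 ≥ 24 mo; reserves 16.0 ≥ 3 mo → does not qualify.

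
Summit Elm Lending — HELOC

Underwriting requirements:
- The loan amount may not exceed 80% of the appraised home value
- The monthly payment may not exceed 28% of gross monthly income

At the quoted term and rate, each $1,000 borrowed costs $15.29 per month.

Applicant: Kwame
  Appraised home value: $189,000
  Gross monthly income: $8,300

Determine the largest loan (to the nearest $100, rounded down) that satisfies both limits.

$151,200

Payment cap: 28% × $8,300 = $2,324/month.
At $15.29 per $1,000, that supports 2,324/15.29 × 1,000 ≈ $151,994 → $151,900.
LTV cap: 80% × $189,000 = $151,200 → $151,200.
Binding constraint: loan-to-value.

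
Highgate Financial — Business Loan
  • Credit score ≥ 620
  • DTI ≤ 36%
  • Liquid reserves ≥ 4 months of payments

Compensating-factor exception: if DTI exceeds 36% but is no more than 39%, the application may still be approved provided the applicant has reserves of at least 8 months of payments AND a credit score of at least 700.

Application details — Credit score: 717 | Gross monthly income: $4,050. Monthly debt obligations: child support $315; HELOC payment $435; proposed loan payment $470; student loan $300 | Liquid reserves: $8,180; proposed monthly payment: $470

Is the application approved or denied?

Approved

Credit score 717 ≥ 620 (meets base)
Total debts = (315 + 435 + 470 + 300) = 1,520. DTI: 1,520 ÷ 4,050 = 37.5%, over the 36% base limit.
Liquid reserves cover 8,180/470 = 17.4 months — ≥ 4 required
37.5% falls in the override range (36%–39%), so the compensating-factor test applies.
Override check — reserves: 17.4 mo (ok); score: 717 (ok).
Both override conditions satisfied; DTI exception granted.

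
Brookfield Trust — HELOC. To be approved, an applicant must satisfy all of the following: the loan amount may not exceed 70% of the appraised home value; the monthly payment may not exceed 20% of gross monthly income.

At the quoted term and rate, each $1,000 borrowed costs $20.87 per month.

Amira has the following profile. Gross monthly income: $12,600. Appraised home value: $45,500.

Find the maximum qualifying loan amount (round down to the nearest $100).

Payment cap: 20% × $12,600 = $2,520/month.
At $20.87 per $1,000, that supports 2,520/20.87 × 1,000 ≈ $120,747 → $120,700.
LTV cap: 70% × $45,500 = $31,850 → $31,800.
Binding constraint: loan-to-value.

$31,800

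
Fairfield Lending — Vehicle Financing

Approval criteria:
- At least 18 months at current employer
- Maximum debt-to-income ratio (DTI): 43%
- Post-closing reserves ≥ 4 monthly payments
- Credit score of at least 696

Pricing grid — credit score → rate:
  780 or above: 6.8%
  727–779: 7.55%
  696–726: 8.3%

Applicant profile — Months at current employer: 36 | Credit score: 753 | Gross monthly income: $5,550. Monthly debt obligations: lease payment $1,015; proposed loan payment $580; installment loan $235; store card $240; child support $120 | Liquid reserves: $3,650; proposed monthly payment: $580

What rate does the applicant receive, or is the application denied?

Approved at 7.55%

Credit score 753 ≥ 696 (meets minimum)
Total monthly debts = (1,015 + 580 + 235 + 240 + 120) = 2,190. Debt-to-income = 2,190/5,550 = 39.5% — meets 43% limit
Liquid reserves cover 3,650/580 = 6.3 months — ≥ 4 required
Employment 36 ≥ 18 months
All requirements met. Score 753 falls in the 727–779 tier → 7.55%.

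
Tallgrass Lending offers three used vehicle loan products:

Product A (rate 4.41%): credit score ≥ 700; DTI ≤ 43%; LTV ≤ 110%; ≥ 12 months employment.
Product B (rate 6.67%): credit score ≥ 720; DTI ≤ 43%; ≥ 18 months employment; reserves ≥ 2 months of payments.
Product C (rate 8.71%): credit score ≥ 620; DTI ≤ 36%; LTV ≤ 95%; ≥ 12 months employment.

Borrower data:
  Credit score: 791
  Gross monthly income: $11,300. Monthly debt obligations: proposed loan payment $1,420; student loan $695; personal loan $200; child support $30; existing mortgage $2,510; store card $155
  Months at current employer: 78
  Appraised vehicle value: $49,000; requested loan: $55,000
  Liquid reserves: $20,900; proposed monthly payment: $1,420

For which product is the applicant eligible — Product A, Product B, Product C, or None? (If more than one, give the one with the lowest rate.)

Total debts = (1,420 + 695 + 200 + 30 + 2,510 + 155) = 5,010; DTI = 5,010/11,300 = 44.3%.
LTV = 55,000/49,000 = 112.2%.
Reserves = 20,900/1,420 = 14.7 months.
Product A: score 791 ≥ 700; DTI 44.3% > 43%; LTV 112.2% > 110%; employment 78 ≥ 12 mo → does not qualify.
Product B: score 791 ≥ 720; DTI 44.3% > 43%; employment 78 ≥ 18 mo; reserves 14.7 ≥ 2 mo → does not qualify.
Product C: score 791 ≥ 620; DTI 44.3% > 36%; LTV 112.2% > 95%; employment 78 ≥ 12 mo → does not qualify.

None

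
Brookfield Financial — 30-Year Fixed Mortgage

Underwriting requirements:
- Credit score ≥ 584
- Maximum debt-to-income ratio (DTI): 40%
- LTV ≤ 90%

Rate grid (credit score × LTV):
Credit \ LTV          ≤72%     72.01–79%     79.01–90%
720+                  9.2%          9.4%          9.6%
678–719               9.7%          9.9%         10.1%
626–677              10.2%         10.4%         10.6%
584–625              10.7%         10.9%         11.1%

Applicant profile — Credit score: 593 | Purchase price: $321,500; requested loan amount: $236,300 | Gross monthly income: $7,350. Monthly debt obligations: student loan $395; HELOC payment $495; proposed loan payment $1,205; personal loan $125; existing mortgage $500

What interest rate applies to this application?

Credit score 593 ≥ 584; Total monthly debts = (395 + 495 + 1,205 + 125 + 500) = 2,720. DTI = 2,720/7,350 = 37% ≤ 40%
Loan-to-value = 236,300/321,500 = 73.5% — pass (90% max)
Credit 593 → row 584–625; LTV 73.5% → column 72.01–79%. Grid cell → 10.9%.

10.9%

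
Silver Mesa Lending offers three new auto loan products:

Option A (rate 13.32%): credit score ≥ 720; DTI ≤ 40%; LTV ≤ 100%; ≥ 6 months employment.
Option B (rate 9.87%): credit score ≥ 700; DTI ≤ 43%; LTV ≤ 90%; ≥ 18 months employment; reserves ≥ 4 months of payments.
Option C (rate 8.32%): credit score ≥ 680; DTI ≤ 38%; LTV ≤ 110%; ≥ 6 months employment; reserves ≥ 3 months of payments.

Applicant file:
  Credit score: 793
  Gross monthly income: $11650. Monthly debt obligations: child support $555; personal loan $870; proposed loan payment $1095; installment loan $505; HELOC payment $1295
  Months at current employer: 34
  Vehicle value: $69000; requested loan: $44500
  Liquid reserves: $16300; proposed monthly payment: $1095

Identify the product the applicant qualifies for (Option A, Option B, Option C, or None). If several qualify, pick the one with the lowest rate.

Total debts = (555 + 870 + 1,095 + 505 + 1,295) = 4,320; DTI = 4,320/11,650 = 37.1%.
LTV = 44,500/69,000 = 64.5%.
Reserves = 16,300/1,095 = 14.9 months.
Option A: score 793 ≥ 720; DTI 37.1% ≤ 40%; LTV 64.5% ≤ 100%; employment 34 ≥ 6 mo → qualifies.
Option B: score 793 ≥ 700; DTI 37.1% ≤ 43%; LTV 64.5% ≤ 90%; employment 34 ≥ 18 mo; reserves 14.9 ≥ 4 mo → qualifies.
Option C: score 793 ≥ 680; DTI 37.1% ≤ 38%; LTV 64.5% ≤ 110%; employment 34 ≥ 6 mo; reserves 14.9 ≥ 3 mo → qualifies.
Qualifying: Option A, Option B, Option C. Lowest rate is 8.32% → Option C.

Option C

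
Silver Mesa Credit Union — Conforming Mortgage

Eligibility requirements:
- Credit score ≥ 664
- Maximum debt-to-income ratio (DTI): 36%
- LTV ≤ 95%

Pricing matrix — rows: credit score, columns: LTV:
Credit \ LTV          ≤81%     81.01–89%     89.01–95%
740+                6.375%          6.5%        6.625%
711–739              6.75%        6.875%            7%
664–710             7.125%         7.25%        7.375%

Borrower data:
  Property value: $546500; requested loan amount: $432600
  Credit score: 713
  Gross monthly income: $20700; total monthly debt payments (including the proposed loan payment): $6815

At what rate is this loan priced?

6.75%

Credit score 713 ≥ 664; DTI: 6,815 ÷ 20,700 = 32.9%, within the 36% cap
LTV: 432,600 ÷ 546,500 = 79.2%, within 95% cap
Credit 713 → row 711–739; LTV 79.2% → column ≤81%. Grid cell → 6.75%.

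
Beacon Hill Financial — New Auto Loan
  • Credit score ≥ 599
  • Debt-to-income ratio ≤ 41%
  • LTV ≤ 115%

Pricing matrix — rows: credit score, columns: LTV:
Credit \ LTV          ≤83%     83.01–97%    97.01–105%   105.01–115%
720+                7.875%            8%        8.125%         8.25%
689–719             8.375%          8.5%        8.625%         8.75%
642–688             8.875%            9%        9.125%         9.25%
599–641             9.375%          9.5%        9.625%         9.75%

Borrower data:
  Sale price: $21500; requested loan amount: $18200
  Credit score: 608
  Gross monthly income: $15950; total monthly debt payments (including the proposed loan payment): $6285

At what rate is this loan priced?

9.5%

Credit score 608 ≥ 599; DTI = 6,285/15,950 = 39.4% ≤ 41%
LTV = 18,200/21,500 = 84.7% ≤ 115%
Score 608 is in the 599–641 band; LTV 84.7% is in the 83.01–97% band → 9.5%.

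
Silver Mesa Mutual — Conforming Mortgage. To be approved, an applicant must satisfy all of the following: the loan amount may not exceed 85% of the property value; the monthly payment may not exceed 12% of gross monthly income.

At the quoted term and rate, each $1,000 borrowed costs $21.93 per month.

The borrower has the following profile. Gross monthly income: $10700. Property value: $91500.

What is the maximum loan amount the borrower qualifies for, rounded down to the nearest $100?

Payment cap: 12% × $10,700 = $1,284/month.
At $21.93 per $1,000, that supports 1,284/21.93 × 1,000 ≈ $58,549 → $58,500.
LTV cap: 85% × $91,500 = $77,775 → $77,700.
Binding constraint: payment-to-income.

$58,500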